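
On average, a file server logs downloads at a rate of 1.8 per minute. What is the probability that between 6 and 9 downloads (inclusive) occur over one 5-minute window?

Over the interval, μ = 1.8 × 5 = 9 (a 5-minute window = 5 minutes).
P(6 ≤ N ≤ 9) = Σ_{j=6}^{9} e^(−9) · 9^j/j! ≈ 0.4717.

0.4717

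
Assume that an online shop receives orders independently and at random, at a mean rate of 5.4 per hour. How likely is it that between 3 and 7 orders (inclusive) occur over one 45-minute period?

0.7150

Over the interval, μ = 5.4 × 0.75 = 4.05 (a 45-minute period = 0.75 hours).
P(3 ≤ N ≤ 7) = Σ_{j=3}^{7} e^(−4.05) · 4.05^j/j! ≈ 0.7150.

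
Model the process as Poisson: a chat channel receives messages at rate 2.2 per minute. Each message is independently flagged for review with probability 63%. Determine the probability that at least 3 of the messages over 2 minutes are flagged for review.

Thinning: the messages that are flagged for review themselves form a Poisson process with rate 0.63 × 2.2 = 1.386 per minute.
Over the interval, μ = 1.386 × 2 = 2.772 (2 minutes).
P(N ≥ 3) = 1 − P(N ≤ 2) ≈ 0.5238.

0.5238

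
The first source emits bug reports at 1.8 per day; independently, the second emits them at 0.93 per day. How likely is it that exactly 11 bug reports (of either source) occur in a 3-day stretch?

0.0773

Independent Poisson processes superpose: combined rate λ = 1.8 + 0.93 = 2.73 per day.
Over the interval, μ = 2.73 × 3 = 8.19 (a 3-day stretch = 3 days).
P(N = 11) = e^(−8.19) · 8.19^11/11! ≈ 0.0773.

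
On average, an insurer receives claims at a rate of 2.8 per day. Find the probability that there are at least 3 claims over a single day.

0.5305

With mean μ = 2.8 per day,
P(N ≥ 3) = 1 − P(N ≤ 2) = 1 − Σ_{j=0}^{2} e^(−μ) μ^j/j! ≈ 0.5305.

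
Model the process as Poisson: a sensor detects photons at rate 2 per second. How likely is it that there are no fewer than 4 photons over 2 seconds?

Over the interval, μ = 2 × 2 = 4 (2 seconds).
P(N ≥ 4) = 1 − P(N ≤ 3) = 1 − Σ_{j=0}^{3} e^(−μ) μ^j/j! ≈ 0.5665.

0.5665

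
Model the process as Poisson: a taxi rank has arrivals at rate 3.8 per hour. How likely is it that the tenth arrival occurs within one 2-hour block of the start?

0.2351

Over the interval, μ = 3.8 × 2 = 7.6 (a 2-hour block = 2 hours).
The tenth arrival falls in the interval iff at least 10 events occur there: P(S_10 ≤ t) = P(N ≥ 10) = 1 − P(N ≤ 9) ≈ 0.2351.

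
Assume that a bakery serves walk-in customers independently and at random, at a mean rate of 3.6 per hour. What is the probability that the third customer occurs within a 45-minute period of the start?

0.5064

Over the interval, μ = 3.6 × 0.75 = 2.7 (a 45-minute period = 0.75 hours).
The third arrival falls in the interval iff at least 3 events occur there: P(S_3 ≤ t) = P(N ≥ 3) = 1 − P(N ≤ 2) ≈ 0.5064.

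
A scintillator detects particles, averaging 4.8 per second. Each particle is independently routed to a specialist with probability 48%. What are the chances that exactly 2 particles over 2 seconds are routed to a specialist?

Thinning: the particles that are routed to a specialist themselves form a Poisson process with rate 0.48 × 4.8 = 2.304 per second.
Over the interval, μ = 2.304 × 2 = 4.608 (2 seconds).
P(N = 2) = e^(−4.608) · 4.608^2/2! ≈ 0.1059.

0.1059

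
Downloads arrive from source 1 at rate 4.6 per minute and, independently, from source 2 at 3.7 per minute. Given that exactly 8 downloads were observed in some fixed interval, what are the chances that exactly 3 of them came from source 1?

Given the total, each event is independently from source 1 with probability p = λ_1/(λ_1+λ_2) = 4.6/8.3 ≈ 0.5542.
So K ~ Binomial(8, 4.6/8.3): P(K = 3) = C(8,3) · (4.6/8.3)^3 · (3.7/8.3)^5 ≈ 0.1678.

0.1678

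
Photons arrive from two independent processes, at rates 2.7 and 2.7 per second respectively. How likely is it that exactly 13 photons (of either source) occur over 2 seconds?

Independent Poisson processes superpose: combined rate λ = 2.7 + 2.7 = 5.4 per second.
Over the interval, μ = 5.4 × 2 = 10.8 (2 seconds).
P(N = 13) = e^(−10.8) · 10.8^13/13! ≈ 0.0891.

0.0891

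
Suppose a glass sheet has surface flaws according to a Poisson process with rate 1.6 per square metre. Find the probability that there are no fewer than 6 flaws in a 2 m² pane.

0.1054

Over the interval, μ = 1.6 × 2 = 3.2 (a 2 m² pane = 2 square metres).
P(N ≥ 6) = 1 − P(N ≤ 5) = 1 − Σ_{j=0}^{5} e^(−μ) μ^j/j! ≈ 0.1054.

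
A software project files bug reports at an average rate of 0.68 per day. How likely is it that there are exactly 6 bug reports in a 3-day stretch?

0.0130

Over the interval, μ = 0.68 × 3 = 2.04 (a 3-day stretch = 3 days).
P(N = 6) = e^(−μ) μ^6/6! = e^(−2.04) · 2.04^6/720 ≈ 0.0130.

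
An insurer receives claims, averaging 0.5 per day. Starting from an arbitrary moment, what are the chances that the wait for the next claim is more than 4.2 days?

0.1225

The wait for the next event is exponential with rate λ = 0.5 per day.
P(T > 4.2) = e^(−λt) = e^(−0.5 × 4.2) = e^(−2.1) ≈ 0.1225.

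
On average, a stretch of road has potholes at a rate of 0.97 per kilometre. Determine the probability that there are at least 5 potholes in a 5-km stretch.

0.5328

Over the interval, μ = 0.97 × 5 = 4.85 (a 5-km stretch = 5 kilometres).
P(N ≥ 5) = 1 − P(N ≤ 4) = 1 − Σ_{j=0}^{4} e^(−μ) μ^j/j! ≈ 0.5328.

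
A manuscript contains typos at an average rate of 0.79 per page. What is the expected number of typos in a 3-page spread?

E[N] = λt = 0.79 × 3 = 2.37 (a 3-page spread = 3 pages).

2.37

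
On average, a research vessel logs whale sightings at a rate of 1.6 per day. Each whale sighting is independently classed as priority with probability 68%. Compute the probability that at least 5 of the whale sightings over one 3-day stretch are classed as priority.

0.2309

Thinning: the whale sightings that are classed as priority themselves form a Poisson process with rate 0.68 × 1.6 = 1.088 per day.
Over the interval, μ = 1.088 × 3 = 3.264 (a 3-day stretch = 3 days).
P(N ≥ 5) = 1 − P(N ≤ 4) ≈ 0.2309.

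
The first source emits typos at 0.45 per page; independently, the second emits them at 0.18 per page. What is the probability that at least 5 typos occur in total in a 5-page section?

0.2105

Independent Poisson processes superpose: combined rate λ = 0.45 + 0.18 = 0.63 per page.
Over the interval, μ = 0.63 × 5 = 3.15 (a 5-page section = 5 pages).
P(N ≥ 5) = 1 − P(N ≤ 4) ≈ 0.2105.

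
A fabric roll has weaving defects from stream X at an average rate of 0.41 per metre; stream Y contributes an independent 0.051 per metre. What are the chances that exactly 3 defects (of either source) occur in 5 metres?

Independent Poisson processes superpose: combined rate λ = 0.41 + 0.051 = 0.461 per metre.
Over the interval, μ = 0.461 × 5 = 2.305 (5 metres).
P(N = 3) = e^(−2.305) · 2.305^3/3! ≈ 0.2036.

0.2036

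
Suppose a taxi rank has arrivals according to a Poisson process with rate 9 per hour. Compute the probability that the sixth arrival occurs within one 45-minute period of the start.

Over the interval, μ = 9 × 0.75 = 6.75 (a 45-minute period = 0.75 hours).
The sixth arrival falls in the interval iff at least 6 events occur there: P(S_6 ≤ t) = P(N ≥ 6) = 1 − P(N ≤ 5) ≈ 0.6662.

0.6662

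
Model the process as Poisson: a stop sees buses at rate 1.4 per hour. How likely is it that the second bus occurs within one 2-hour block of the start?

0.7689

Over the interval, μ = 1.4 × 2 = 2.8 (a 2-hour block = 2 hours).
The second arrival falls in the interval iff at least 2 events occur there: P(S_2 ≤ t) = P(N ≥ 2) = 1 − P(N ≤ 1) ≈ 0.7689.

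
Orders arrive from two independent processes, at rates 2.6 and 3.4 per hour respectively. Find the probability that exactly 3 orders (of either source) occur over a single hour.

Independent Poisson processes superpose: combined rate λ = 2.6 + 3.4 = 6 per hour.
So μ = 6.
P(N = 3) = e^(−6) · 6^3/3! ≈ 0.0892.

0.0892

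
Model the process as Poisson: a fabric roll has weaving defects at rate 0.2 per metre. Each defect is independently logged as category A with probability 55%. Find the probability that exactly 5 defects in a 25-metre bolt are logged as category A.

Thinning: the defects that are logged as category A themselves form a Poisson process with rate 0.55 × 0.2 = 0.11 per metre.
Over the interval, μ = 0.11 × 25 = 2.75 (a 25-metre bolt = 25 metres).
P(N = 5) = e^(−2.75) · 2.75^5/5! ≈ 0.0838.

0.0838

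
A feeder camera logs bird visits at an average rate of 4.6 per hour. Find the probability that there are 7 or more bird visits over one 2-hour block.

0.8108

Over the interval, μ = 4.6 × 2 = 9.2 (a 2-hour block = 2 hours).
P(N ≥ 7) = 1 − P(N ≤ 6) = 1 − Σ_{j=0}^{6} e^(−μ) μ^j/j! ≈ 0.8108.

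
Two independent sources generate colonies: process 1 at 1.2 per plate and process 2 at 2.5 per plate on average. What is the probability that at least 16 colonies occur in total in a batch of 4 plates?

0.4114

Independent Poisson processes superpose: combined rate λ = 1.2 + 2.5 = 3.7 per plate.
Over the interval, μ = 3.7 × 4 = 14.8 (a batch of 4 plates = 4 plates).
P(N ≥ 16) = 1 − P(N ≤ 15) ≈ 0.4114.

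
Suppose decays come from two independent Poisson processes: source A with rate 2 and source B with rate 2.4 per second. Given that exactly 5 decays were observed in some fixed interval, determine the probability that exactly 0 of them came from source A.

0.0483

Given the total, each event is independently from source A with probability p = λ_A/(λ_A+λ_B) = 2/4.4 ≈ 0.4545.
So K ~ Binomial(5, 2/4.4): P(K = 0) = C(5,0) · (2/4.4)^0 · (2.4/4.4)^5 ≈ 0.0483.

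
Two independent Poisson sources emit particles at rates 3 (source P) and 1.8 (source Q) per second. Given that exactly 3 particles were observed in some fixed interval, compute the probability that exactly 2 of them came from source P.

0.4395

Given the total, each event is independently from source P with probability p = λ_P/(λ_P+λ_Q) = 3/4.8 = 0.6250.
So K ~ Binomial(3, 3/4.8): P(K = 2) = C(3,2) · (3/4.8)^2 · (1.8/4.8)^1 ≈ 0.4395.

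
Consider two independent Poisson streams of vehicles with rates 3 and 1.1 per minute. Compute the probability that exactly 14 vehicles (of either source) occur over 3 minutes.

Independent Poisson processes superpose: combined rate λ = 3 + 1.1 = 4.1 per minute.
Over the interval, μ = 4.1 × 3 = 12.3 (3 minutes).
P(N = 14) = e^(−12.3) · 12.3^14/14! ≈ 0.0947.

0.0947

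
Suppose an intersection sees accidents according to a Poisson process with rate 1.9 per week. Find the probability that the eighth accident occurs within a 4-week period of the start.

Over the interval, μ = 1.9 × 4 = 7.6 (a 4-week period = 4 weeks).
The eighth arrival falls in the interval iff at least 8 events occur there: P(S_8 ≤ t) = P(N ≥ 8) = 1 − P(N ≤ 7) ≈ 0.4900.

0.4900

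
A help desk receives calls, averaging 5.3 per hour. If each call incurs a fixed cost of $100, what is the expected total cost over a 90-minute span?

$795

E[N] = 5.3 × 1.5 = 7.95 (a 90-minute span = 1.5 hours); E[cost] = 7.95 × $100 = $795.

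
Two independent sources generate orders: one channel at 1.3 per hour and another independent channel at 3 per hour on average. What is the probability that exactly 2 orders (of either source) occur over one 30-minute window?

0.2692

Independent Poisson processes superpose: combined rate λ = 1.3 + 3 = 4.3 per hour.
Over the interval, μ = 4.3 × 0.5 = 2.15 (a 30-minute window = 0.5 hours).
P(N = 2) = e^(−2.15) · 2.15^2/2! ≈ 0.2692.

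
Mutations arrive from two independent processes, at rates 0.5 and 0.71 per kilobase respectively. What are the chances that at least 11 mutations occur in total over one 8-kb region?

Independent Poisson processes superpose: combined rate λ = 0.5 + 0.71 = 1.21 per kilobase.
Over the interval, μ = 1.21 × 8 = 9.68 (an 8-kb region = 8 kilobases).
P(N ≥ 11) = 1 − P(N ≤ 10) ≈ 0.3770.

0.3770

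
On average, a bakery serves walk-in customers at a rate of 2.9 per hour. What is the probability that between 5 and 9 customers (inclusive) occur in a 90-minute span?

0.4253

Over the interval, μ = 2.9 × 1.5 = 4.35 (a 90-minute span = 1.5 hours).
P(5 ≤ N ≤ 9) = Σ_{j=5}^{9} e^(−4.35) · 4.35^j/j! ≈ 0.4253.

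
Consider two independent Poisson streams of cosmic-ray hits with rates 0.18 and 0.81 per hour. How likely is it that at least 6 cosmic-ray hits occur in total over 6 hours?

0.5446

Independent Poisson processes superpose: combined rate λ = 0.18 + 0.81 = 0.99 per hour.
Over the interval, μ = 0.99 × 6 = 5.94 (6 hours).
P(N ≥ 6) = 1 − P(N ≤ 5) ≈ 0.5446.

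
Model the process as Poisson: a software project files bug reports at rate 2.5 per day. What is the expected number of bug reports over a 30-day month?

75

E[N] = λt = 2.5 × 30 = 75 (a 30-day month = 30 days).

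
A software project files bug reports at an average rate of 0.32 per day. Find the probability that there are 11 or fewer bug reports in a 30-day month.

0.7412

Over the interval, μ = 0.32 × 30 = 9.6 (a 30-day month = 30 days).
P(N ≤ 11) = Σ_{j=0}^{11} e^(−μ) μ^j/j! ≈ 0.7412.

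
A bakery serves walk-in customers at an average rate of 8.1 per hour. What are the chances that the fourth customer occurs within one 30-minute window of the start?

0.5762

Over the interval, μ = 8.1 × 0.5 = 4.05 (a 30-minute window = 0.5 hours).
The fourth arrival falls in the interval iff at least 4 events occur there: P(S_4 ≤ t) = P(N ≥ 4) = 1 − P(N ≤ 3) ≈ 0.5762.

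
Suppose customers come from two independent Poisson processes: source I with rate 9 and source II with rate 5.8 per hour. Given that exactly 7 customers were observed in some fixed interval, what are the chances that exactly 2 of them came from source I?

0.0718

Given the total, each event is independently from source I with probability p = λ_I/(λ_I+λ_II) = 9/14.8 ≈ 0.6081.
So K ~ Binomial(7, 9/14.8): P(K = 2) = C(7,2) · (9/14.8)^2 · (5.8/14.8)^5 ≈ 0.0718.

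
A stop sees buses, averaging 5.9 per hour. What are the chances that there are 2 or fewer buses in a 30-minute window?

0.4345

Over the interval, μ = 5.9 × 0.5 = 2.95 (a 30-minute window = 0.5 hours).
P(N ≤ 2) = Σ_{j=0}^{2} e^(−μ) μ^j/j! ≈ 0.4345.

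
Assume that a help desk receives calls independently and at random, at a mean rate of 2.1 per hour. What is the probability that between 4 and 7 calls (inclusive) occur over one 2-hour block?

Over the interval, μ = 2.1 × 2 = 4.2 (a 2-hour block = 2 hours).
P(4 ≤ N ≤ 7) = Σ_{j=4}^{7} e^(−4.2) · 4.2^j/j! ≈ 0.5407.

0.5407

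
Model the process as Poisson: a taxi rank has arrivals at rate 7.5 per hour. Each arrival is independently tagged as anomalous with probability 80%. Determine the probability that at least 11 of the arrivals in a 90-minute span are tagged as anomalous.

Thinning: the arrivals that are tagged as anomalous themselves form a Poisson process with rate 0.8 × 7.5 = 6 per hour.
Over the interval, μ = 6 × 1.5 = 9 (a 90-minute span = 1.5 hours).
P(N ≥ 11) = 1 − P(N ≤ 10) ≈ 0.2940.

0.2940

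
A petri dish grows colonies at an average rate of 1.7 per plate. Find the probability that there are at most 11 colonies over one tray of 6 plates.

0.6738

Over the interval, μ = 1.7 × 6 = 10.2 (a tray of 6 plates = 6 plates).
P(N ≤ 11) = Σ_{j=0}^{11} e^(−μ) μ^j/j! ≈ 0.6738.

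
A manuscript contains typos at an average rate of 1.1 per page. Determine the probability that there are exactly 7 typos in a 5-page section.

0.1234

Over the interval, μ = 1.1 × 5 = 5.5 (a 5-page section = 5 pages).
P(N = 7) = e^(−μ) μ^7/7! = e^(−5.5) · 5.5^7/5040 ≈ 0.1234.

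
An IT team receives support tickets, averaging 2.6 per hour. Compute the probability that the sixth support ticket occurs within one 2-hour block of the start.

0.4191

Over the interval, μ = 2.6 × 2 = 5.2 (a 2-hour block = 2 hours).
The sixth arrival falls in the interval iff at least 6 events occur there: P(S_6 ≤ t) = P(N ≥ 6) = 1 − P(N ≤ 5) ≈ 0.4191.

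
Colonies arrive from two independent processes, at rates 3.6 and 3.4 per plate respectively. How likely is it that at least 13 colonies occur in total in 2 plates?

0.6415

Independent Poisson processes superpose: combined rate λ = 3.6 + 3.4 = 7 per plate.
Over the interval, μ = 7 × 2 = 14 (2 plates).
P(N ≥ 13) = 1 − P(N ≤ 12) ≈ 0.6415.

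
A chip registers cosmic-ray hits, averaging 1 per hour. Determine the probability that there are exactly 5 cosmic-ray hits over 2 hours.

0.0361

Over the interval, μ = 1 × 2 = 2 (2 hours).
P(N = 5) = e^(−μ) μ^5/5! = e^(−2) · 2^5/120 ≈ 0.0361.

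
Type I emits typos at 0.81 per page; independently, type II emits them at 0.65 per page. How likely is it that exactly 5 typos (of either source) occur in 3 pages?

Independent Poisson processes superpose: combined rate λ = 0.81 + 0.65 = 1.46 per page.
Over the interval, μ = 1.46 × 3 = 4.38 (3 pages).
P(N = 5) = e^(−4.38) · 4.38^5/5! ≈ 0.1683.

0.1683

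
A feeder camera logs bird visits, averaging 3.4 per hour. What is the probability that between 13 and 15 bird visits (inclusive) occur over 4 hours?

Over the interval, μ = 3.4 × 4 = 13.6 (4 hours).
P(13 ≤ N ≤ 15) = Σ_{j=13}^{15} e^(−13.6) · 13.6^j/j! ≈ 0.3094.

0.3094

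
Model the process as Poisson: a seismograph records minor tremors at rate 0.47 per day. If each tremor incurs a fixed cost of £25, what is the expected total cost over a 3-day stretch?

E[N] = 0.47 × 3 = 1.41 (a 3-day stretch = 3 days); E[cost] = 1.41 × £25 = £35.25.

£35.25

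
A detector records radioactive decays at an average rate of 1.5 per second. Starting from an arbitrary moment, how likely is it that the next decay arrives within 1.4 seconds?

0.8775

Inter-arrival times are exponential with rate λ = 1.5 per second.
P(T ≤ 1.4) = 1 − e^(−λt) = 1 − e^(−1.5 × 1.4) = 1 − e^(−2.1) ≈ 0.8775.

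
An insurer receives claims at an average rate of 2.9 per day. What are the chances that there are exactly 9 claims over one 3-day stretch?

0.1311

Over the interval, μ = 2.9 × 3 = 8.7 (a 3-day stretch = 3 days).
P(N = 9) = e^(−μ) μ^9/9! = e^(−8.7) · 8.7^9/362880 ≈ 0.1311.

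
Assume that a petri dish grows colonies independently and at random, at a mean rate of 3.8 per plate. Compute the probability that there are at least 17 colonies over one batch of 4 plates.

Over the interval, μ = 3.8 × 4 = 15.2 (a batch of 4 plates = 4 plates).
P(N ≥ 17) = 1 − P(N ≤ 16) = 1 − Σ_{j=0}^{16} e^(−μ) μ^j/j! ≈ 0.3552.

0.3552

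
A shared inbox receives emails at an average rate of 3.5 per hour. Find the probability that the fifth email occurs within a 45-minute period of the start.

Over the interval, μ = 3.5 × 0.75 = 2.625 (a 45-minute period = 0.75 hours).
The fifth arrival falls in the interval iff at least 5 events occur there: P(S_5 ≤ t) = P(N ≥ 5) = 1 − P(N ≤ 4) ≈ 0.1261.

0.1261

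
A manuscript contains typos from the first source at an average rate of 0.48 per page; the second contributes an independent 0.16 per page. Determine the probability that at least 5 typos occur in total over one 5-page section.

0.2194

Independent Poisson processes superpose: combined rate λ = 0.48 + 0.16 = 0.64 per page.
Over the interval, μ = 0.64 × 5 = 3.2 (a 5-page section = 5 pages).
P(N ≥ 5) = 1 − P(N ≤ 4) ≈ 0.2194.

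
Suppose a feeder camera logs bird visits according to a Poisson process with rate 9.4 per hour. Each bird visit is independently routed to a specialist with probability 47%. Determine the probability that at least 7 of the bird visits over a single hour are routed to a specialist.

0.1586

Thinning: the bird visits that are routed to a specialist themselves form a Poisson process with rate 0.47 × 9.4 = 4.418 per hour.
So μ = 4.418.
P(N ≥ 7) = 1 − P(N ≤ 6) ≈ 0.1586.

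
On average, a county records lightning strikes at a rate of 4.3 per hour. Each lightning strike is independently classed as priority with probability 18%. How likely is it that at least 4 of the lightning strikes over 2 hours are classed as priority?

0.0718

Thinning: the lightning strikes that are classed as priority themselves form a Poisson process with rate 0.18 × 4.3 = 0.774 per hour.
Over the interval, μ = 0.774 × 2 = 1.548 (2 hours).
P(N ≥ 4) = 1 − P(N ≤ 3) ≈ 0.0718.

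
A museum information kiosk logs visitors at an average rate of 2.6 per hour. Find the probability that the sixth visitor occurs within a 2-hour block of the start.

0.4191

Over the interval, μ = 2.6 × 2 = 5.2 (a 2-hour block = 2 hours).
The sixth arrival falls in the interval iff at least 6 events occur there: P(S_6 ≤ t) = P(N ≥ 6) = 1 − P(N ≤ 5) ≈ 0.4191.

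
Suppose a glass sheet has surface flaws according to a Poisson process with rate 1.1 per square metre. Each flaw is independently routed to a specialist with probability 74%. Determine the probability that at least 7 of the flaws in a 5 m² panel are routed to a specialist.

Thinning: the flaws that are routed to a specialist themselves form a Poisson process with rate 0.74 × 1.1 = 0.814 per square metre.
Over the interval, μ = 0.814 × 5 = 4.07 (a 5 m² panel = 5 square metres).
P(N ≥ 7) = 1 − P(N ≤ 6) ≈ 0.1181.

0.1181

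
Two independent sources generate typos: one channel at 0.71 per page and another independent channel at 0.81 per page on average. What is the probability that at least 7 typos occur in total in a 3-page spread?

0.1767

Independent Poisson processes superpose: combined rate λ = 0.71 + 0.81 = 1.52 per page.
Over the interval, μ = 1.52 × 3 = 4.56 (a 3-page spread = 3 pages).
P(N ≥ 7) = 1 − P(N ≤ 6) ≈ 0.1767.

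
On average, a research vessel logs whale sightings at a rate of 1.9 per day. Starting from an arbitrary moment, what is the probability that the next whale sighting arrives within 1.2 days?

Inter-arrival times are exponential with rate λ = 1.9 per day.
P(T ≤ 1.2) = 1 − e^(−λt) = 1 − e^(−1.9 × 1.2) = 1 − e^(−2.28) ≈ 0.8977.

0.8977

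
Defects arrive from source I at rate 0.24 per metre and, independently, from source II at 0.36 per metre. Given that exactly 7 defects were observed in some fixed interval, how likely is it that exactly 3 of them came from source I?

0.2903

Given the total, each event is independently from source I with probability p = λ_I/(λ_I+λ_II) = 0.24/0.6 = 0.4000.
So K ~ Binomial(7, 0.24/0.6): P(K = 3) = C(7,3) · (0.24/0.6)^3 · (0.36/0.6)^4 ≈ 0.2903.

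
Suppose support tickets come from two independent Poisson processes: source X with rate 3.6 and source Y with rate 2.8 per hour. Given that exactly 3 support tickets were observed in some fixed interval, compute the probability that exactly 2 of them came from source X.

0.4153

Given the total, each event is independently from source X with probability p = λ_X/(λ_X+λ_Y) = 3.6/6.4 = 0.5625.
So K ~ Binomial(3, 3.6/6.4): P(K = 2) = C(3,2) · (3.6/6.4)^2 · (2.8/6.4)^1 ≈ 0.4153.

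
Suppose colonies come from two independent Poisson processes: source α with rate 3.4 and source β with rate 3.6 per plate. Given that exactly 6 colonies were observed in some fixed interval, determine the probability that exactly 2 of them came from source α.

0.2476

Given the total, each event is independently from source α with probability p = λ_α/(λ_α+λ_β) = 3.4/7 ≈ 0.4857.
So K ~ Binomial(6, 3.4/7): P(K = 2) = C(6,2) · (3.4/7)^2 · (3.6/7)^4 ≈ 0.2476.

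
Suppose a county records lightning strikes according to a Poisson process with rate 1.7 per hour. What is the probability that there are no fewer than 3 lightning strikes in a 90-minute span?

Over the interval, μ = 1.7 × 1.5 = 2.55 (a 90-minute span = 1.5 hours).
P(N ≥ 3) = 1 − P(N ≤ 2) = 1 − Σ_{j=0}^{2} e^(−μ) μ^j/j! ≈ 0.4689.

0.4689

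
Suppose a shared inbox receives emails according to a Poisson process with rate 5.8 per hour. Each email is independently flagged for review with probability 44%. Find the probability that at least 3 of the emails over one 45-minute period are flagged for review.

Thinning: the emails that are flagged for review themselves form a Poisson process with rate 0.44 × 5.8 = 2.552 per hour.
Over the interval, μ = 2.552 × 0.75 = 1.914 (a 45-minute period = 0.75 hours).
P(N ≥ 3) = 1 − P(N ≤ 2) ≈ 0.3001.

0.3001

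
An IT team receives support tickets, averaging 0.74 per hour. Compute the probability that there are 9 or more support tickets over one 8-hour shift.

Over the interval, μ = 0.74 × 8 = 5.92 (an 8-hour shift = 8 hours).
P(N ≥ 9) = 1 − P(N ≤ 8) = 1 − Σ_{j=0}^{8} e^(−μ) μ^j/j! ≈ 0.1446.

0.1446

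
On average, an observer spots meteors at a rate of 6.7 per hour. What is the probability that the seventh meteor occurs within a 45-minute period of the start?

Over the interval, μ = 6.7 × 0.75 = 5.025 (a 45-minute period = 0.75 hours).
The seventh arrival falls in the interval iff at least 7 events occur there: P(S_7 ≤ t) = P(N ≥ 7) = 1 − P(N ≤ 6) ≈ 0.2415.

0.2415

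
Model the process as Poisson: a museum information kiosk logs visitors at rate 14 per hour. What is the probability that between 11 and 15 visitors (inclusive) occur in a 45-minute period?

0.4109

Over the interval, μ = 14 × 0.75 = 10.5 (a 45-minute period = 0.75 hours).
P(11 ≤ N ≤ 15) = Σ_{j=11}^{15} e^(−10.5) · 10.5^j/j! ≈ 0.4109.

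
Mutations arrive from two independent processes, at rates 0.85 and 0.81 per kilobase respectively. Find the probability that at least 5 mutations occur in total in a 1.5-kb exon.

0.1075

Independent Poisson processes superpose: combined rate λ = 0.85 + 0.81 = 1.66 per kilobase.
Over the interval, μ = 1.66 × 1.5 = 2.49 (a 1.5-kb exon = 1.5 kilobases).
P(N ≥ 5) = 1 − P(N ≤ 4) ≈ 0.1075.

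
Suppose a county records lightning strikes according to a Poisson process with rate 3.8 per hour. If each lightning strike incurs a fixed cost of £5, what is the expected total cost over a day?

E[N] = 3.8 × 24 = 91.2 (a day = 24 hours); E[cost] = 91.2 × £5 = £456.

£456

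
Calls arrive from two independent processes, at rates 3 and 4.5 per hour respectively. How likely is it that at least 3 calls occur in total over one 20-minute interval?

0.4562

Independent Poisson processes superpose: combined rate λ = 3 + 4.5 = 7.5 per hour.
Over the interval, μ = 7.5 × 1/3 = 2.5 (a 20-minute interval = 1/3 hours).
P(N ≥ 3) = 1 − P(N ≤ 2) ≈ 0.4562.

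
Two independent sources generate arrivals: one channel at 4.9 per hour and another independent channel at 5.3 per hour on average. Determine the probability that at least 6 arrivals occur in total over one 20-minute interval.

0.1295

Independent Poisson processes superpose: combined rate λ = 4.9 + 5.3 = 10.2 per hour.
Over the interval, μ = 10.2 × 1/3 = 3.4 (a 20-minute interval = 1/3 hours).
P(N ≥ 6) = 1 − P(N ≤ 5) ≈ 0.1295.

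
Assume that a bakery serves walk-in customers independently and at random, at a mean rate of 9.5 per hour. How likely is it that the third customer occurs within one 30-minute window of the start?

0.8527

Over the interval, μ = 9.5 × 0.5 = 4.75 (a 30-minute window = 0.5 hours).
The third arrival falls in the interval iff at least 3 events occur there: P(S_3 ≤ t) = P(N ≥ 3) = 1 − P(N ≤ 2) ≈ 0.8527.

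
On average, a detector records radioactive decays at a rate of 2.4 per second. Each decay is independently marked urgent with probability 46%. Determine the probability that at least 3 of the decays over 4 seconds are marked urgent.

0.8168

Thinning: the decays that are marked urgent themselves form a Poisson process with rate 0.46 × 2.4 = 1.104 per second.
Over the interval, μ = 1.104 × 4 = 4.416 (4 seconds).
P(N ≥ 3) = 1 − P(N ≤ 2) ≈ 0.8168.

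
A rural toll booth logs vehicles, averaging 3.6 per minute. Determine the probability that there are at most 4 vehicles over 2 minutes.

0.1555

Over the interval, μ = 3.6 × 2 = 7.2 (2 minutes).
P(N ≤ 4) = Σ_{j=0}^{4} e^(−μ) μ^j/j! ≈ 0.1555.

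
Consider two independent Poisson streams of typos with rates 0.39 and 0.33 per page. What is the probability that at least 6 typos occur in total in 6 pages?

Independent Poisson processes superpose: combined rate λ = 0.39 + 0.33 = 0.72 per page.
Over the interval, μ = 0.72 × 6 = 4.32 (6 pages).
P(N ≥ 6) = 1 − P(N ≤ 5) ≈ 0.2667.

0.2667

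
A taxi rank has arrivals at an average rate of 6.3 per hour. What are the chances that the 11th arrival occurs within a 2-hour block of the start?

Over the interval, μ = 6.3 × 2 = 12.6 (a 2-hour block = 2 hours).
The 11th arrival falls in the interval iff at least 11 events occur there: P(S_11 ≤ t) = P(N ≥ 11) = 1 − P(N ≤ 10) ≈ 0.7124.

0.7124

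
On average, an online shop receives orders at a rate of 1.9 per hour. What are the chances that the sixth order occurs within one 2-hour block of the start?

Over the interval, μ = 1.9 × 2 = 3.8 (a 2-hour block = 2 hours).
The sixth arrival falls in the interval iff at least 6 events occur there: P(S_6 ≤ t) = P(N ≥ 6) = 1 − P(N ≤ 5) ≈ 0.1844.

0.1844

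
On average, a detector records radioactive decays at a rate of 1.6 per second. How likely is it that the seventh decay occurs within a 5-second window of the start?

0.6866

Over the interval, μ = 1.6 × 5 = 8 (a 5-second window = 5 seconds).
The seventh arrival falls in the interval iff at least 7 events occur there: P(S_7 ≤ t) = P(N ≥ 7) = 1 − P(N ≤ 6) ≈ 0.6866.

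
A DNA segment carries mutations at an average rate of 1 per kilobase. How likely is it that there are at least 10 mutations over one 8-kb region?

0.2834

Over the interval, μ = 1 × 8 = 8 (an 8-kb region = 8 kilobases).
P(N ≥ 10) = 1 − P(N ≤ 9) = 1 − Σ_{j=0}^{9} e^(−μ) μ^j/j! ≈ 0.2834.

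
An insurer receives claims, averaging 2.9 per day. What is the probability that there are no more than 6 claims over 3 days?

Over the interval, μ = 2.9 × 3 = 8.7 (3 days).
P(N ≤ 6) = Σ_{j=0}^{6} e^(−μ) μ^j/j! ≈ 0.2355.

0.2355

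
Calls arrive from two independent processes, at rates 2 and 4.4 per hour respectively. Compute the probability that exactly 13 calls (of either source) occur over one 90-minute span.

0.0640

Independent Poisson processes superpose: combined rate λ = 2 + 4.4 = 6.4 per hour.
Over the interval, μ = 6.4 × 1.5 = 9.6 (a 90-minute span = 1.5 hours).
P(N = 13) = e^(−9.6) · 9.6^13/13! ≈ 0.0640.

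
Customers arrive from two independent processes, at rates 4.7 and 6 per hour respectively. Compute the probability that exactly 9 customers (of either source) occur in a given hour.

0.1142

Independent Poisson processes superpose: combined rate λ = 4.7 + 6 = 10.7 per hour.
So μ = 10.7.
P(N = 9) = e^(−10.7) · 10.7^9/9! ≈ 0.1142.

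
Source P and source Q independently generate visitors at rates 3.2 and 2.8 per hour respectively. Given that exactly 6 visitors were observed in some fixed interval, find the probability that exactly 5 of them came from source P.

Given the total, each event is independently from source P with probability p = λ_P/(λ_P+λ_Q) = 3.2/6 ≈ 0.5333.
So K ~ Binomial(6, 3.2/6): P(K = 5) = C(6,5) · (3.2/6)^5 · (2.8/6)^1 ≈ 0.1208.

0.1208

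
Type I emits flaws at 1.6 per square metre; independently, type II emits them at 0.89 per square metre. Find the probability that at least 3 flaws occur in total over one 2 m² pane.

0.8737

Independent Poisson processes superpose: combined rate λ = 1.6 + 0.89 = 2.49 per square metre.
Over the interval, μ = 2.49 × 2 = 4.98 (a 2 m² pane = 2 square metres).
P(N ≥ 3) = 1 − P(N ≤ 2) ≈ 0.8737.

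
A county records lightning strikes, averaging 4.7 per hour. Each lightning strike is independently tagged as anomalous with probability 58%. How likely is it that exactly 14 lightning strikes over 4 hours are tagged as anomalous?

0.0708

Thinning: the lightning strikes that are tagged as anomalous themselves form a Poisson process with rate 0.58 × 4.7 = 2.726 per hour.
Over the interval, μ = 2.726 × 4 = 10.904 (4 hours).
P(N = 14) = e^(−10.904) · 10.904^14/14! ≈ 0.0708.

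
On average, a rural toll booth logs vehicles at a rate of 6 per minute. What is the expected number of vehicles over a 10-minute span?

E[N] = λt = 6 × 10 = 60 (a 10-minute span = 10 minutes).

60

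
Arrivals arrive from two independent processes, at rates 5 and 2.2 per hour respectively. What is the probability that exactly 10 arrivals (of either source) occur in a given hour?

0.0770

Independent Poisson processes superpose: combined rate λ = 5 + 2.2 = 7.2 per hour.
So μ = 7.2.
P(N = 10) = e^(−7.2) · 7.2^10/10! ≈ 0.0770.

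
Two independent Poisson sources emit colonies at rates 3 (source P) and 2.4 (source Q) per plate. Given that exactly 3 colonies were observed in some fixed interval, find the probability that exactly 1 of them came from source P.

0.3292

Given the total, each event is independently from source P with probability p = λ_P/(λ_P+λ_Q) = 3/5.4 ≈ 0.5556.
So K ~ Binomial(3, 3/5.4): P(K = 1) = C(3,1) · (3/5.4)^1 · (2.4/5.4)^2 ≈ 0.3292.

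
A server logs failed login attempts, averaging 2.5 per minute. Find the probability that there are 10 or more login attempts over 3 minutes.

Over the interval, μ = 2.5 × 3 = 7.5 (3 minutes).
P(N ≥ 10) = 1 − P(N ≤ 9) = 1 − Σ_{j=0}^{9} e^(−μ) μ^j/j! ≈ 0.2236.

0.2236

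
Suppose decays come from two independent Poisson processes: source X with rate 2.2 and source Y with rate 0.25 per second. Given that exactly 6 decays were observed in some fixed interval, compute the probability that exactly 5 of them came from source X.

0.3574

Given the total, each event is independently from source X with probability p = λ_X/(λ_X+λ_Y) = 2.2/2.45 ≈ 0.8980.
So K ~ Binomial(6, 2.2/2.45): P(K = 5) = C(6,5) · (2.2/2.45)^5 · (0.25/2.45)^1 ≈ 0.3574.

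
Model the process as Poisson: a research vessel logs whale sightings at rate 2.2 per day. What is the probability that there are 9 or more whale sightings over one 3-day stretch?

Over the interval, μ = 2.2 × 3 = 6.6 (a 3-day stretch = 3 days).
P(N ≥ 9) = 1 − P(N ≤ 8) = 1 − Σ_{j=0}^{8} e^(−μ) μ^j/j! ≈ 0.2204.

0.2204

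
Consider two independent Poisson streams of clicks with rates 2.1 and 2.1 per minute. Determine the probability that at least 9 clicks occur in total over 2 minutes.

0.4631

Independent Poisson processes superpose: combined rate λ = 2.1 + 2.1 = 4.2 per minute.
Over the interval, μ = 4.2 × 2 = 8.4 (2 minutes).
P(N ≥ 9) = 1 − P(N ≤ 8) ≈ 0.4631.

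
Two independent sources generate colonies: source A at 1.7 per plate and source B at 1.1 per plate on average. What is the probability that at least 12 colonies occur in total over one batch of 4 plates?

0.4446

Independent Poisson processes superpose: combined rate λ = 1.7 + 1.1 = 2.8 per plate.
Over the interval, μ = 2.8 × 4 = 11.2 (a batch of 4 plates = 4 plates).
P(N ≥ 12) = 1 − P(N ≤ 11) ≈ 0.4446.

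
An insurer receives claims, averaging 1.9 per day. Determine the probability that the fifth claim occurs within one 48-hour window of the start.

0.3322

Over the interval, μ = 1.9 × 2 = 3.8 (a 48-hour window = 2 days).
The fifth arrival falls in the interval iff at least 5 events occur there: P(S_5 ≤ t) = P(N ≥ 5) = 1 − P(N ≤ 4) ≈ 0.3322.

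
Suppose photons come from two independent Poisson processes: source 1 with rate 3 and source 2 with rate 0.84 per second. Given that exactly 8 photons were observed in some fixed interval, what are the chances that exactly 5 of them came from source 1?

Given the total, each event is independently from source 1 with probability p = λ_1/(λ_1+λ_2) = 3/3.84 ≈ 0.7812.
So K ~ Binomial(8, 3/3.84): P(K = 5) = C(8,5) · (3/3.84)^5 · (0.84/3.84)^3 ≈ 0.1706.

0.1706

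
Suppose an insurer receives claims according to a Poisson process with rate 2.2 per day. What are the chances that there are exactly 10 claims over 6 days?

0.0819

Over the interval, μ = 2.2 × 6 = 13.2 (6 days).
P(N = 10) = e^(−μ) μ^10/10! = e^(−13.2) · 13.2^10/3628800 ≈ 0.0819.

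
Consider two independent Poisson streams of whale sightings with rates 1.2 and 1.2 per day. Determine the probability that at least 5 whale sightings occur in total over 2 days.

0.5237

Independent Poisson processes superpose: combined rate λ = 1.2 + 1.2 = 2.4 per day.
Over the interval, μ = 2.4 × 2 = 4.8 (2 days).
P(N ≥ 5) = 1 − P(N ≤ 4) ≈ 0.5237.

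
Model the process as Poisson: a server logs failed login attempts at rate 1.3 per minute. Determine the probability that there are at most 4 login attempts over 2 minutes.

0.8774

Over the interval, μ = 1.3 × 2 = 2.6 (2 minutes).
P(N ≤ 4) = Σ_{j=0}^{4} e^(−μ) μ^j/j! ≈ 0.8774.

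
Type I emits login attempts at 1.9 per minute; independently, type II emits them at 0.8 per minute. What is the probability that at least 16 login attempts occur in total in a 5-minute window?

Independent Poisson processes superpose: combined rate λ = 1.9 + 0.8 = 2.7 per minute.
Over the interval, μ = 2.7 × 5 = 13.5 (a 5-minute window = 5 minutes).
P(N ≥ 16) = 1 − P(N ≤ 15) ≈ 0.2822.

0.2822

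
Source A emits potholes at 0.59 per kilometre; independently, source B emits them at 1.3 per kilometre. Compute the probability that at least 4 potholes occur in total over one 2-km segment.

Independent Poisson processes superpose: combined rate λ = 0.59 + 1.3 = 1.89 per kilometre.
Over the interval, μ = 1.89 × 2 = 3.78 (a 2-km segment = 2 kilometres).
P(N ≥ 4) = 1 − P(N ≤ 3) ≈ 0.5224.

0.5224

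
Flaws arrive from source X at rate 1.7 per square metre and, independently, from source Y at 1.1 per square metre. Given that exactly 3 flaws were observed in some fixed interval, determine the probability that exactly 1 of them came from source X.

0.2811

Given the total, each event is independently from source X with probability p = λ_X/(λ_X+λ_Y) = 1.7/2.8 ≈ 0.6071.
So K ~ Binomial(3, 1.7/2.8): P(K = 1) = C(3,1) · (1.7/2.8)^1 · (1.1/2.8)^2 ≈ 0.2811.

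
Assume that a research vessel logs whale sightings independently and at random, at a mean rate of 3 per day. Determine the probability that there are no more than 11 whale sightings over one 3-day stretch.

Over the interval, μ = 3 × 3 = 9 (a 3-day stretch = 3 days).
P(N ≤ 11) = Σ_{j=0}^{11} e^(−μ) μ^j/j! ≈ 0.8030.

0.8030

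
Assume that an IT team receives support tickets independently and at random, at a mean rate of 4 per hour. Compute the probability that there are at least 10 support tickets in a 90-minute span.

Over the interval, μ = 4 × 1.5 = 6 (a 90-minute span = 1.5 hours).
P(N ≥ 10) = 1 − P(N ≤ 9) = 1 − Σ_{j=0}^{9} e^(−μ) μ^j/j! ≈ 0.0839.

0.0839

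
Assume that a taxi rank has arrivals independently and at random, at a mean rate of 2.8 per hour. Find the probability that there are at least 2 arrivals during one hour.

0.7689

With mean μ = 2.8 per hour,
P(N ≥ 2) = 1 − P(N ≤ 1) = 1 − Σ_{j=0}^{1} e^(−μ) μ^j/j! ≈ 0.7689.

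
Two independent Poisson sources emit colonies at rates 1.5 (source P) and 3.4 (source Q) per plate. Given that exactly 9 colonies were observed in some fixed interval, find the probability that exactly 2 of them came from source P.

Given the total, each event is independently from source P with probability p = λ_P/(λ_P+λ_Q) = 1.5/4.9 ≈ 0.3061.
So K ~ Binomial(9, 1.5/4.9): P(K = 2) = C(9,2) · (1.5/4.9)^2 · (3.4/4.9)^7 ≈ 0.2613.

0.2613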